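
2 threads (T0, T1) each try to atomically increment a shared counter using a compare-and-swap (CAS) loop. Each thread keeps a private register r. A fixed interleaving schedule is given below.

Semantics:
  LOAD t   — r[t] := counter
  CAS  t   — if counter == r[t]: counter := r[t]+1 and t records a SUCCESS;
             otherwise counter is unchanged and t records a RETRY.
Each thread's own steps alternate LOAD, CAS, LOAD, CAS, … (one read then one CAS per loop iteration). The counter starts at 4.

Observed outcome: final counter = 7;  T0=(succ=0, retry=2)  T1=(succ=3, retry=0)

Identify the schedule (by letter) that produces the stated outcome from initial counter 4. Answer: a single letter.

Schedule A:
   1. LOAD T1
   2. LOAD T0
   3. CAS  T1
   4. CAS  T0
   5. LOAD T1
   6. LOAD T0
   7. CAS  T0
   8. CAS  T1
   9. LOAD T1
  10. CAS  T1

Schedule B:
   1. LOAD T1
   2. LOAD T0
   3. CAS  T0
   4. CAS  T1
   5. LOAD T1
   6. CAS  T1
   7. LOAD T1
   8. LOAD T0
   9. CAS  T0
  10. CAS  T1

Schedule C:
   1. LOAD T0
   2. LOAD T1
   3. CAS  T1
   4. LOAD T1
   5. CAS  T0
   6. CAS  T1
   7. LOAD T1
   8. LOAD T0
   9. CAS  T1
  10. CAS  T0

Simulating candidate C:
[1] T0.load  rd  (counter 4, T0.r 4)
[2] T1.load  rd  (counter 4, T1.r 4)
[3] T1.cas  hit  (counter 5, T1.r 4)
[4] T1.load  rd  (counter 5, T1.r 5)
[5] T0.cas  miss  (counter 5, T0.r 4)
[6] T1.cas  hit  (counter 6, T1.r 5)
[7] T1.load  rd  (counter 6, T1.r 6)
[8] T0.load  rd  (counter 6, T0.r 6)
[9] T1.cas  hit  (counter 7, T1.r 6)
[10] T0.cas  miss  (counter 7, T0.r 6)

C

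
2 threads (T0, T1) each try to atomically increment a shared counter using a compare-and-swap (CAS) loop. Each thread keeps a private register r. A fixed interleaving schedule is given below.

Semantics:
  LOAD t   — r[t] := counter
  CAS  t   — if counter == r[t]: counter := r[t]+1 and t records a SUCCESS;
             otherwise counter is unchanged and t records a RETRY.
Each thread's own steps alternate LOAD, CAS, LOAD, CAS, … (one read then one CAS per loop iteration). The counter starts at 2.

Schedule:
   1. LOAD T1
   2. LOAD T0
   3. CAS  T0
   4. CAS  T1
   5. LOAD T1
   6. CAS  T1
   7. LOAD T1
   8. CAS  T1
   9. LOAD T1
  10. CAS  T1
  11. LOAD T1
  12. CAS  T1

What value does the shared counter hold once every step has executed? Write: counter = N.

counter = 7

1. LOAD T1 → mem=2 r[T1]=2 [LOAD]
2. LOAD T0 → mem=2 r[T0]=2 [LOAD]
3. CAS T0 → mem=3 r[T0]=2 [OK]
4. CAS T1 → mem=3 r[T1]=2 [RETRY]
5. LOAD T1 → mem=3 r[T1]=3 [LOAD]
6. CAS T1 → mem=4 r[T1]=3 [OK]
7. LOAD T1 → mem=4 r[T1]=4 [LOAD]
8. CAS T1 → mem=5 r[T1]=4 [OK]
9. LOAD T1 → mem=5 r[T1]=5 [LOAD]
10. CAS T1 → mem=6 r[T1]=5 [OK]
11. LOAD T1 → mem=6 r[T1]=6 [LOAD]
12. CAS T1 → mem=7 r[T1]=6 [OK]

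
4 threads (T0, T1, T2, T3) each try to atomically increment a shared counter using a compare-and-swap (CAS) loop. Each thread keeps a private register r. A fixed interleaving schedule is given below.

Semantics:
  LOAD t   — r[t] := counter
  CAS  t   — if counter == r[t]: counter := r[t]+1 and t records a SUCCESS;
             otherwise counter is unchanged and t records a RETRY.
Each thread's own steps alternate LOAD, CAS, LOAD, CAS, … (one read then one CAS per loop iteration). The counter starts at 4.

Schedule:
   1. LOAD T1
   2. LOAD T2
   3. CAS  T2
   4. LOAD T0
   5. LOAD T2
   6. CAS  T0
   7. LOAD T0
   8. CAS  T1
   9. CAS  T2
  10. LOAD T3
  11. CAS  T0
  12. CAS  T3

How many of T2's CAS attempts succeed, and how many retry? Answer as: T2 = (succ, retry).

#1 T1 reads 4
#2 T2 reads 4
#3 T2 CAS(4→5) writes; counter now 5
#4 T0 reads 5
#5 T2 reads 5
#6 T0 CAS(5→6) writes; counter now 6
#7 T0 reads 6
#8 T1 CAS(4→5) fails; counter now 6
#9 T2 CAS(5→6) fails; counter now 6
#10 T3 reads 6
#11 T0 CAS(6→7) writes; counter now 7
#12 T3 CAS(6→7) fails; counter now 7

T2 = (1, 1)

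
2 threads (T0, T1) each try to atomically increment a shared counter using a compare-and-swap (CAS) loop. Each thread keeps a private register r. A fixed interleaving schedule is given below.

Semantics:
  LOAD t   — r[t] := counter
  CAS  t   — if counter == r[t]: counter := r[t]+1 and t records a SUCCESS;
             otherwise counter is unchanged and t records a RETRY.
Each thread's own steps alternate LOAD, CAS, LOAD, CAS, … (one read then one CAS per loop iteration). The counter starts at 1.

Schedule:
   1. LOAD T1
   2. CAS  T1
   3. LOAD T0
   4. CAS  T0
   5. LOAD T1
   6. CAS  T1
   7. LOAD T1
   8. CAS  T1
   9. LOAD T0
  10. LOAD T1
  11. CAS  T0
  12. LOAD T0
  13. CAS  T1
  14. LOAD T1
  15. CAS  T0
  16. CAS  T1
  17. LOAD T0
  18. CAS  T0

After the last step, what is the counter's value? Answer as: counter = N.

   1) LOAD T1:  M=1  r_T1=1
   2) CAS  T1:  M=2  r_T1=1 ✓
   3) LOAD T0:  M=2  r_T0=2
   4) CAS  T0:  M=3  r_T0=2 ✓
   5) LOAD T1:  M=3  r_T1=3
   6) CAS  T1:  M=4  r_T1=3 ✓
   7) LOAD T1:  M=4  r_T1=4
   8) CAS  T1:  M=5  r_T1=4 ✓
   9) LOAD T0:  M=5  r_T0=5
  10) LOAD T1:  M=5  r_T1=5
  11) CAS  T0:  M=6  r_T0=5 ✓
  12) LOAD T0:  M=6  r_T0=6
  13) CAS  T1:  M=6  r_T1=5 ✗
  14) LOAD T1:  M=6  r_T1=6
  15) CAS  T0:  M=7  r_T0=6 ✓
  16) CAS  T1:  M=7  r_T1=6 ✗
  17) LOAD T0:  M=7  r_T0=7
  18) CAS  T0:  M=8  r_T0=7 ✓

counter = 8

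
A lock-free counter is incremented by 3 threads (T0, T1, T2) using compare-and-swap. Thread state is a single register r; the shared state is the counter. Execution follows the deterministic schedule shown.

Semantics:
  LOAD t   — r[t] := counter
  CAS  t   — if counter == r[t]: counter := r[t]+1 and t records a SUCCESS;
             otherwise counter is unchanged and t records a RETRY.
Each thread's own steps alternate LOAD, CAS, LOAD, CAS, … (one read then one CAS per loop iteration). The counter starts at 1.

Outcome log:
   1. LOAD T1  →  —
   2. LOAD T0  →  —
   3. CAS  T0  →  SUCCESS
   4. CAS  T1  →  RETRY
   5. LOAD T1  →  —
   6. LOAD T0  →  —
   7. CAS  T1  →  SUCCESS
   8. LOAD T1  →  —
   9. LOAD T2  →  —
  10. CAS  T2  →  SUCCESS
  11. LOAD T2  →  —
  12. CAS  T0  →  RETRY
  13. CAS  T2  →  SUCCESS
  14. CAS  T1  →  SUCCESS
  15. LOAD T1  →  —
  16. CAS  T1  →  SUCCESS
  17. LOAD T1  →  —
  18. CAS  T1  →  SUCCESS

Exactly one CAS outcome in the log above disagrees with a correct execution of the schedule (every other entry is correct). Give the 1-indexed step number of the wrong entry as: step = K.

step = 14

Correct run:
   1) LOAD T1:  M=1  r_T1=1
   2) LOAD T0:  M=1  r_T0=1
   3) CAS  T0:  M=2  r_T0=1 ✓
   4) CAS  T1:  M=2  r_T1=1 ✗
   5) LOAD T1:  M=2  r_T1=2
   6) LOAD T0:  M=2  r_T0=2
   7) CAS  T1:  M=3  r_T1=2 ✓
   8) LOAD T1:  M=3  r_T1=3
   9) LOAD T2:  M=3  r_T2=3
  10) CAS  T2:  M=4  r_T2=3 ✓
  11) LOAD T2:  M=4  r_T2=4
  12) CAS  T0:  M=4  r_T0=2 ✗
  13) CAS  T2:  M=5  r_T2=4 ✓
  14) CAS  T1:  M=5  r_T1=3 ✗
  15) LOAD T1:  M=5  r_T1=5
  16) CAS  T1:  M=6  r_T1=5 ✓
  17) LOAD T1:  M=6  r_T1=6
  18) CAS  T1:  M=7  r_T1=6 ✓
Flip is step 14.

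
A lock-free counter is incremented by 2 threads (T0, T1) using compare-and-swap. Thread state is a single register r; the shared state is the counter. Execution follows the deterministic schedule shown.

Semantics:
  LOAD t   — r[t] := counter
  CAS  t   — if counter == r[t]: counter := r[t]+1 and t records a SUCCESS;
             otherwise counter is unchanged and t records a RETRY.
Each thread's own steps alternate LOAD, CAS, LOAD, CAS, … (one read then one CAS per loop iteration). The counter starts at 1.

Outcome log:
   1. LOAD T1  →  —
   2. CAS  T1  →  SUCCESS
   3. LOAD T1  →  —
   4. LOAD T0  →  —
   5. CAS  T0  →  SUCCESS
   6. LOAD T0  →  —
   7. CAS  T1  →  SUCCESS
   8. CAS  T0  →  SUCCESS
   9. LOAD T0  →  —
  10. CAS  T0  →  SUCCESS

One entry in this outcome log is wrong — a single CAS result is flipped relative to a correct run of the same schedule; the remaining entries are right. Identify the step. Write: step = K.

step = 7

Reference trace:
#1 T1 reads 1
#2 T1 CAS(1→2) writes; counter now 2
#3 T1 reads 2
#4 T0 reads 2
#5 T0 CAS(2→3) writes; counter now 3
#6 T0 reads 3
#7 T1 CAS(2→3) fails; counter now 3
#8 T0 CAS(3→4) writes; counter now 4
#9 T0 reads 4
#10 T0 CAS(4→5) writes; counter now 5
Flip is step 7.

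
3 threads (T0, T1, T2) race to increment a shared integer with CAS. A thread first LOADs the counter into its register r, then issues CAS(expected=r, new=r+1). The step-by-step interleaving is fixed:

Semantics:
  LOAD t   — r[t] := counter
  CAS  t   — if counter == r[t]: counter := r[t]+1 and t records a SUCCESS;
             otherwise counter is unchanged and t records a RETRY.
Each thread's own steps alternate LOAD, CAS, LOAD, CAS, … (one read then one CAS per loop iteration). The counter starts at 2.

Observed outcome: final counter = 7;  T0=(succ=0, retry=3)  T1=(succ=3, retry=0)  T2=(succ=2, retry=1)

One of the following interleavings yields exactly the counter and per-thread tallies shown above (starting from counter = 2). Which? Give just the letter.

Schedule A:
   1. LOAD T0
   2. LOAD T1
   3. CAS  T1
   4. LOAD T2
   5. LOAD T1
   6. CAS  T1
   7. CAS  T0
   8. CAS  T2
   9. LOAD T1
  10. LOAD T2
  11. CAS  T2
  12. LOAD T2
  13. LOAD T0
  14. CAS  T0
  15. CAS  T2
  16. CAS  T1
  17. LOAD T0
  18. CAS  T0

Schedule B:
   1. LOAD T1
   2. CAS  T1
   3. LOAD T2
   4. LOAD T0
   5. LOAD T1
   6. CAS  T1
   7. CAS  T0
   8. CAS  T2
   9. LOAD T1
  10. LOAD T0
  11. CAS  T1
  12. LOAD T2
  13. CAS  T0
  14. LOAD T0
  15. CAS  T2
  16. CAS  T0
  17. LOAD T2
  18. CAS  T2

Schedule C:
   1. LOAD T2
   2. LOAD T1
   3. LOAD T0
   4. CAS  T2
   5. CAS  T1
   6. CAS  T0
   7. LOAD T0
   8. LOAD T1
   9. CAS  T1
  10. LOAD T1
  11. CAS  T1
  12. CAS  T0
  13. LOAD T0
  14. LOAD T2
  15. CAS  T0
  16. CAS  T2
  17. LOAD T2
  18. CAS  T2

Simulating candidate B:
[1] T1.load  rd  (counter 2, T1.r 2)
[2] T1.cas  hit  (counter 3, T1.r 2)
[3] T2.load  rd  (counter 3, T2.r 3)
[4] T0.load  rd  (counter 3, T0.r 3)
[5] T1.load  rd  (counter 3, T1.r 3)
[6] T1.cas  hit  (counter 4, T1.r 3)
[7] T0.cas  miss  (counter 4, T0.r 3)
[8] T2.cas  miss  (counter 4, T2.r 3)
[9] T1.load  rd  (counter 4, T1.r 4)
[10] T0.load  rd  (counter 4, T0.r 4)
[11] T1.cas  hit  (counter 5, T1.r 4)
[12] T2.load  rd  (counter 5, T2.r 5)
[13] T0.cas  miss  (counter 5, T0.r 4)
[14] T0.load  rd  (counter 5, T0.r 5)
[15] T2.cas  hit  (counter 6, T2.r 5)
[16] T0.cas  miss  (counter 6, T0.r 5)
[17] T2.load  rd  (counter 6, T2.r 6)
[18] T2.cas  hit  (counter 7, T2.r 6)

B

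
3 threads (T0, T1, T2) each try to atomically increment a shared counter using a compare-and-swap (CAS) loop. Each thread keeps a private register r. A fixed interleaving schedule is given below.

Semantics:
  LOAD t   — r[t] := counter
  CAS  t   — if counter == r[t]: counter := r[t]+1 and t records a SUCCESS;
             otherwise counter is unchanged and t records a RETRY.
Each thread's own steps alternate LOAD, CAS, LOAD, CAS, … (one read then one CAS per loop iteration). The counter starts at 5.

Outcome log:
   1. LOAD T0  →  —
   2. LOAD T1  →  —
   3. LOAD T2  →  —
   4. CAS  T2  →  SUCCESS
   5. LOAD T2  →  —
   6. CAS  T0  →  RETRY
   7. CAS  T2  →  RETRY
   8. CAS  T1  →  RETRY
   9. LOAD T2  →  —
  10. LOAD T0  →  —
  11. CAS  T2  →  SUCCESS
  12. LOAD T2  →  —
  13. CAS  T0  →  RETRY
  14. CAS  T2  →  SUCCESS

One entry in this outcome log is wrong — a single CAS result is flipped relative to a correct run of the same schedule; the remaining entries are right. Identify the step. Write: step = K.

step = 7

Reference trace:
1. LOAD T0 → mem=5 r[T0]=5 [LOAD]
2. LOAD T1 → mem=5 r[T1]=5 [LOAD]
3. LOAD T2 → mem=5 r[T2]=5 [LOAD]
4. CAS T2 → mem=6 r[T2]=5 [OK]
5. LOAD T2 → mem=6 r[T2]=6 [LOAD]
6. CAS T0 → mem=6 r[T0]=5 [RETRY]
7. CAS T2 → mem=7 r[T2]=6 [OK]
8. CAS T1 → mem=7 r[T1]=5 [RETRY]
9. LOAD T2 → mem=7 r[T2]=7 [LOAD]
10. LOAD T0 → mem=7 r[T0]=7 [LOAD]
11. CAS T2 → mem=8 r[T2]=7 [OK]
12. LOAD T2 → mem=8 r[T2]=8 [LOAD]
13. CAS T0 → mem=8 r[T0]=7 [RETRY]
14. CAS T2 → mem=9 r[T2]=8 [OK]
Mismatch at 7.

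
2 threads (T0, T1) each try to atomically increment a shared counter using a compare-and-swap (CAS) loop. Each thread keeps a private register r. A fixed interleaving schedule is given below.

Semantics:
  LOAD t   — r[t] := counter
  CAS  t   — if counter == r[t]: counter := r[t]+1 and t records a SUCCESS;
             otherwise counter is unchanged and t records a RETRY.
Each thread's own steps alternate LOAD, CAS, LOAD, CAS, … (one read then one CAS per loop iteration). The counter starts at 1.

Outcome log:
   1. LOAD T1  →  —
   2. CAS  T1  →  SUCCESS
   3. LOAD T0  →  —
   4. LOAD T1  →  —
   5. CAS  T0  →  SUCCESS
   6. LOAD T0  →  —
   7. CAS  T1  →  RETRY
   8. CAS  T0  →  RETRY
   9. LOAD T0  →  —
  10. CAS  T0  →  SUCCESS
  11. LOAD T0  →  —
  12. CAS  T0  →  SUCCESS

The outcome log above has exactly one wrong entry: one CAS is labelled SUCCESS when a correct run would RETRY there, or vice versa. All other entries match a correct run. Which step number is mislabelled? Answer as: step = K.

step = 8

Correct run:
T1 LOAD — after: cnt=1, r=1 — load
T1 CAS — after: cnt=2, r=1 — ok
T0 LOAD — after: cnt=2, r=2 — load
T1 LOAD — after: cnt=2, r=2 — load
T0 CAS — after: cnt=3, r=2 — ok
T0 LOAD — after: cnt=3, r=3 — load
T1 CAS — after: cnt=3, r=2 — retry
T0 CAS — after: cnt=4, r=3 — ok
T0 LOAD — after: cnt=4, r=4 — load
T0 CAS — after: cnt=5, r=4 — ok
T0 LOAD — after: cnt=5, r=5 — load
T0 CAS — after: cnt=6, r=5 — ok
Log disagrees first at step 8.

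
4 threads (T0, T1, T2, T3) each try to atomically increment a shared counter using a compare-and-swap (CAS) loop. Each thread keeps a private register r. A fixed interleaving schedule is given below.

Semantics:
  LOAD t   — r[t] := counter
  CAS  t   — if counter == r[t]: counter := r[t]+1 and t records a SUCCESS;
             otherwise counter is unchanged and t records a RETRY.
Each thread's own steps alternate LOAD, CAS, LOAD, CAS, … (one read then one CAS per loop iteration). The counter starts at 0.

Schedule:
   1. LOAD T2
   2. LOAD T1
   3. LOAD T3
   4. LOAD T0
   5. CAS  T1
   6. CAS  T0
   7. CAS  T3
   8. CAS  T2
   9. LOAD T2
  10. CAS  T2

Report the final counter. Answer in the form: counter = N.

counter = 2

1. LOAD T2 → mem=0 r[T2]=0 [LOAD]
2. LOAD T1 → mem=0 r[T1]=0 [LOAD]
3. LOAD T3 → mem=0 r[T3]=0 [LOAD]
4. LOAD T0 → mem=0 r[T0]=0 [LOAD]
5. CAS T1 → mem=1 r[T1]=0 [OK]
6. CAS T0 → mem=1 r[T0]=0 [RETRY]
7. CAS T3 → mem=1 r[T3]=0 [RETRY]
8. CAS T2 → mem=1 r[T2]=0 [RETRY]
9. LOAD T2 → mem=1 r[T2]=1 [LOAD]
10. CAS T2 → mem=2 r[T2]=1 [OK]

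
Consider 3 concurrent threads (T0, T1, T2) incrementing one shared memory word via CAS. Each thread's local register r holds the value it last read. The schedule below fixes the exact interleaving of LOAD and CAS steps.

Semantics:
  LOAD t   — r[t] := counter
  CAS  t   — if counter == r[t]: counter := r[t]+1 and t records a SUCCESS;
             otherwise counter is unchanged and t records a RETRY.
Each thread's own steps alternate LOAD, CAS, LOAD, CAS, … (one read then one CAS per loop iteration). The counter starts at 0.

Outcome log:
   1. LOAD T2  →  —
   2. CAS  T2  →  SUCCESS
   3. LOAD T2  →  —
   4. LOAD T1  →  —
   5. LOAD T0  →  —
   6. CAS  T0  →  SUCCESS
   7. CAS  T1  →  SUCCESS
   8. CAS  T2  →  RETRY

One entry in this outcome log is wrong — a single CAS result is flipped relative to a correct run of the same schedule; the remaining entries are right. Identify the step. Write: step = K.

step = 7

Reference trace:
T2 LOAD — after: cnt=0, r=0 — load
T2 CAS — after: cnt=1, r=0 — ok
T2 LOAD — after: cnt=1, r=1 — load
T1 LOAD — after: cnt=1, r=1 — load
T0 LOAD — after: cnt=1, r=1 — load
T0 CAS — after: cnt=2, r=1 — ok
T1 CAS — after: cnt=2, r=1 — retry
T2 CAS — after: cnt=2, r=1 — retry
Mismatch at 7.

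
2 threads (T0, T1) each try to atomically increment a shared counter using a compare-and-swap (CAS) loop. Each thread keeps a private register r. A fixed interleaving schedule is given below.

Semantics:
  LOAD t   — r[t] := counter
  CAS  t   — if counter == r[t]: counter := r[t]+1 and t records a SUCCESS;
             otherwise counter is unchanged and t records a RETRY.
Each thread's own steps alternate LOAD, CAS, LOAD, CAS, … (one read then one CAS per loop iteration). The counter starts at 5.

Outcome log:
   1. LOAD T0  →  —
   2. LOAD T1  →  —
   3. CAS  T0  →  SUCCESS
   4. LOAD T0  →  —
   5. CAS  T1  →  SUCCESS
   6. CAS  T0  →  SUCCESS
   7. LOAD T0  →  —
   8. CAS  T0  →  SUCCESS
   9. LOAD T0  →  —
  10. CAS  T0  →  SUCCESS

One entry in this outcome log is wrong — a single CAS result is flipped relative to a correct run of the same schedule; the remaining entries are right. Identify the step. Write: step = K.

Correct run:
1. LOAD T0 → mem=5 r[T0]=5 [LOAD]
2. LOAD T1 → mem=5 r[T1]=5 [LOAD]
3. CAS T0 → mem=6 r[T0]=5 [OK]
4. LOAD T0 → mem=6 r[T0]=6 [LOAD]
5. CAS T1 → mem=6 r[T1]=5 [RETRY]
6. CAS T0 → mem=7 r[T0]=6 [OK]
7. LOAD T0 → mem=7 r[T0]=7 [LOAD]
8. CAS T0 → mem=8 r[T0]=7 [OK]
9. LOAD T0 → mem=8 r[T0]=8 [LOAD]
10. CAS T0 → mem=9 r[T0]=8 [OK]
Mismatch at 5.

step = 5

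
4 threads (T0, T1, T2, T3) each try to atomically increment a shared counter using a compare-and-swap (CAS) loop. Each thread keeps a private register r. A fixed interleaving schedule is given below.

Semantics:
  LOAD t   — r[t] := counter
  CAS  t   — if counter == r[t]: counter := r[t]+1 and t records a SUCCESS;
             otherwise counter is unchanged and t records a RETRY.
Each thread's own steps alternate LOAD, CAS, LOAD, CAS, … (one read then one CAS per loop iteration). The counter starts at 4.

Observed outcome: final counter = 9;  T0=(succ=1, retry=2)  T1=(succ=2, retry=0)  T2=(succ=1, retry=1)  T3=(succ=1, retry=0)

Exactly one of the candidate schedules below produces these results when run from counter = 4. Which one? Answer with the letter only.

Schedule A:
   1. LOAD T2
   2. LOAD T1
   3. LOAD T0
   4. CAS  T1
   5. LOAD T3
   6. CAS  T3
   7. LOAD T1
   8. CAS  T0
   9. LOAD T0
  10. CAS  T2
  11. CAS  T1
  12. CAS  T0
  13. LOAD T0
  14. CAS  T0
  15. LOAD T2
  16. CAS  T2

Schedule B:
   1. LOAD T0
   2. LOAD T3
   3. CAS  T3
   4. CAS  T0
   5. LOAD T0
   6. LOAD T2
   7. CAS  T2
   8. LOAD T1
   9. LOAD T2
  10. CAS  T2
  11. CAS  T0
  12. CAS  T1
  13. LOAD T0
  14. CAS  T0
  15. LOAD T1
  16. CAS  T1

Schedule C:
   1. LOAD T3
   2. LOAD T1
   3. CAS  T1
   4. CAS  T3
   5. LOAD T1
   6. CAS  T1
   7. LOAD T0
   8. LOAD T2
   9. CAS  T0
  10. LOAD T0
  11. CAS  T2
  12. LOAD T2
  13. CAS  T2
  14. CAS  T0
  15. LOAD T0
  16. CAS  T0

A

Tracing schedule A:
#1 T2 reads 4
#2 T1 reads 4
#3 T0 reads 4
#4 T1 CAS(4→5) writes; counter now 5
#5 T3 reads 5
#6 T3 CAS(5→6) writes; counter now 6
#7 T1 reads 6
#8 T0 CAS(4→5) fails; counter now 6
#9 T0 reads 6
#10 T2 CAS(4→5) fails; counter now 6
#11 T1 CAS(6→7) writes; counter now 7
#12 T0 CAS(6→7) fails; counter now 7
#13 T0 reads 7
#14 T0 CAS(7→8) writes; counter now 8
#15 T2 reads 8
#16 T2 CAS(8→9) writes; counter now 9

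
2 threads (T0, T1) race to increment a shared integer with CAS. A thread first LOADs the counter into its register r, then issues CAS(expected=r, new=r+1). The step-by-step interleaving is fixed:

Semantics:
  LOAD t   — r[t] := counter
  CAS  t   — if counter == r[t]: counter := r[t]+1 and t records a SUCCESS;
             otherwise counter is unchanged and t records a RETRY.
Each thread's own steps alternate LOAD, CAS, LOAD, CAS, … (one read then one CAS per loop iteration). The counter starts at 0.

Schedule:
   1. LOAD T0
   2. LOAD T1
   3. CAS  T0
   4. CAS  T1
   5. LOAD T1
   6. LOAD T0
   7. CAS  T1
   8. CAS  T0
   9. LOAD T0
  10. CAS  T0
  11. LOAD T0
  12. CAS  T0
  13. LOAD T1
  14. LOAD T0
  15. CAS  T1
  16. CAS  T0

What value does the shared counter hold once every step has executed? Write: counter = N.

#1 T0 reads 0
#2 T1 reads 0
#3 T0 CAS(0→1) writes; counter now 1
#4 T1 CAS(0→1) fails; counter now 1
#5 T1 reads 1
#6 T0 reads 1
#7 T1 CAS(1→2) writes; counter now 2
#8 T0 CAS(1→2) fails; counter now 2
#9 T0 reads 2
#10 T0 CAS(2→3) writes; counter now 3
#11 T0 reads 3
#12 T0 CAS(3→4) writes; counter now 4
#13 T1 reads 4
#14 T0 reads 4
#15 T1 CAS(4→5) writes; counter now 5
#16 T0 CAS(4→5) fails; counter now 5

counter = 5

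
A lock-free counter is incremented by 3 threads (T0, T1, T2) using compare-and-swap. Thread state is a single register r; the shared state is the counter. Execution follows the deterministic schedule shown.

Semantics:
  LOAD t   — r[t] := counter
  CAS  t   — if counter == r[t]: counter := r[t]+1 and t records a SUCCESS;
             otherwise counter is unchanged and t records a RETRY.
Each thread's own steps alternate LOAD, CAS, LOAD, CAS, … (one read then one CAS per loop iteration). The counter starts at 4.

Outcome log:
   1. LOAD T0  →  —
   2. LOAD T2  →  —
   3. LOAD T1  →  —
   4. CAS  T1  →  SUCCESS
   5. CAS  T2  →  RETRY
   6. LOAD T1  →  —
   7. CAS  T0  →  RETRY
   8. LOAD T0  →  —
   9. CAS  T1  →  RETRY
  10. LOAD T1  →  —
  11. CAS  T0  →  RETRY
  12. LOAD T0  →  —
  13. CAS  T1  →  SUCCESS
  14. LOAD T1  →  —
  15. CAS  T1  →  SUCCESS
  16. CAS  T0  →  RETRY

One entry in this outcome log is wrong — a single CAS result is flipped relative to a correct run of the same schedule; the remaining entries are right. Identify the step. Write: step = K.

step = 9

Reference trace:
1. LOAD T0 → mem=4 r[T0]=4 [LOAD]
2. LOAD T2 → mem=4 r[T2]=4 [LOAD]
3. LOAD T1 → mem=4 r[T1]=4 [LOAD]
4. CAS T1 → mem=5 r[T1]=4 [OK]
5. CAS T2 → mem=5 r[T2]=4 [RETRY]
6. LOAD T1 → mem=5 r[T1]=5 [LOAD]
7. CAS T0 → mem=5 r[T0]=4 [RETRY]
8. LOAD T0 → mem=5 r[T0]=5 [LOAD]
9. CAS T1 → mem=6 r[T1]=5 [OK]
10. LOAD T1 → mem=6 r[T1]=6 [LOAD]
11. CAS T0 → mem=6 r[T0]=5 [RETRY]
12. LOAD T0 → mem=6 r[T0]=6 [LOAD]
13. CAS T1 → mem=7 r[T1]=6 [OK]
14. LOAD T1 → mem=7 r[T1]=7 [LOAD]
15. CAS T1 → mem=8 r[T1]=7 [OK]
16. CAS T0 → mem=8 r[T0]=6 [RETRY]
Mismatch at 9.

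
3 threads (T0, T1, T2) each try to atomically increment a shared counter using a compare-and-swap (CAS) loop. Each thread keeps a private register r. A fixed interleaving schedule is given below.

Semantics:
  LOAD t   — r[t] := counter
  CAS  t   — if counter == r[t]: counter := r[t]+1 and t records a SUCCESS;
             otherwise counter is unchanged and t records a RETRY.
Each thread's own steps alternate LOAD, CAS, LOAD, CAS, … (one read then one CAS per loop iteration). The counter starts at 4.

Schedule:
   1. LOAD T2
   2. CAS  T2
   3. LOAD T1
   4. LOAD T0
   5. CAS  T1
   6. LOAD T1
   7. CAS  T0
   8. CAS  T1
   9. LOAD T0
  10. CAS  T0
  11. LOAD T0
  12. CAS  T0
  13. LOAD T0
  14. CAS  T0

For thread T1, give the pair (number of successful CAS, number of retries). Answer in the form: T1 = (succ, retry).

T1 = (2, 0)

#1 T2 reads 4
#2 T2 CAS(4→5) writes; counter now 5
#3 T1 reads 5
#4 T0 reads 5
#5 T1 CAS(5→6) writes; counter now 6
#6 T1 reads 6
#7 T0 CAS(5→6) fails; counter now 6
#8 T1 CAS(6→7) writes; counter now 7
#9 T0 reads 7
#10 T0 CAS(7→8) writes; counter now 8
#11 T0 reads 8
#12 T0 CAS(8→9) writes; counter now 9
#13 T0 reads 9
#14 T0 CAS(9→10) writes; counter now 10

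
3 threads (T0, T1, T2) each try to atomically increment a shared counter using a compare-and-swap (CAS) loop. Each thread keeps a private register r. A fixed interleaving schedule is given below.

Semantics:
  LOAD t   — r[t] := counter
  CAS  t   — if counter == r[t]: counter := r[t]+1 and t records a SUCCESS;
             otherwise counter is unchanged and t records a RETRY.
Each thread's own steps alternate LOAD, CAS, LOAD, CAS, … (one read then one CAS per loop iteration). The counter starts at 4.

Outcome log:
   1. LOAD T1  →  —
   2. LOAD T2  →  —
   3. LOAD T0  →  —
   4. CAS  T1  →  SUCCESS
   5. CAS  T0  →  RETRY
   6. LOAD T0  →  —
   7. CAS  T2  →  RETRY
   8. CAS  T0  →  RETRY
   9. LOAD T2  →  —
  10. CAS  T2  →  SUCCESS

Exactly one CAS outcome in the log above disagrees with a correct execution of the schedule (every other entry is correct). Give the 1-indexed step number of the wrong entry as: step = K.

Reference trace:
#1 T1 reads 4
#2 T2 reads 4
#3 T0 reads 4
#4 T1 CAS(4→5) writes; counter now 5
#5 T0 CAS(4→5) fails; counter now 5
#6 T0 reads 5
#7 T2 CAS(4→5) fails; counter now 5
#8 T0 CAS(5→6) writes; counter now 6
#9 T2 reads 6
#10 T2 CAS(6→7) writes; counter now 7
Flip is step 8.

step = 8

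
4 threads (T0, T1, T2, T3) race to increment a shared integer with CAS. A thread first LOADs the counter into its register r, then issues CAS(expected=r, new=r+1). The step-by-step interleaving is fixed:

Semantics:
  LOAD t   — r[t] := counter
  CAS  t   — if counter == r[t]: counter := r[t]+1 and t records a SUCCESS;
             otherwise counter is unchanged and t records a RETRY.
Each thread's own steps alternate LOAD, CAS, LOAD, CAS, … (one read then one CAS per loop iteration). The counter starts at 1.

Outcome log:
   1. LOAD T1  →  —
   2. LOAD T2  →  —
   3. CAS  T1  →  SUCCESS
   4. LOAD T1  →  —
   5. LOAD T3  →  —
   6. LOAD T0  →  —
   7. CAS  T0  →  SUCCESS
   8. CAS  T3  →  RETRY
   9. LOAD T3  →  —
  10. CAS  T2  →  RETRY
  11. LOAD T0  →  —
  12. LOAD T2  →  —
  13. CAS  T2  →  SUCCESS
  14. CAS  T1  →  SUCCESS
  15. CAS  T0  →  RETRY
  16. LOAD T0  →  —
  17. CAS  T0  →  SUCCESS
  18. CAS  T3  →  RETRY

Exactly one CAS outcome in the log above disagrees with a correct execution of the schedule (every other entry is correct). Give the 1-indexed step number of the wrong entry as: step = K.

Correct run:
#1 T1 reads 1
#2 T2 reads 1
#3 T1 CAS(1→2) writes; counter now 2
#4 T1 reads 2
#5 T3 reads 2
#6 T0 reads 2
#7 T0 CAS(2→3) writes; counter now 3
#8 T3 CAS(2→3) fails; counter now 3
#9 T3 reads 3
#10 T2 CAS(1→2) fails; counter now 3
#11 T0 reads 3
#12 T2 reads 3
#13 T2 CAS(3→4) writes; counter now 4
#14 T1 CAS(2→3) fails; counter now 4
#15 T0 CAS(3→4) fails; counter now 4
#16 T0 reads 4
#17 T0 CAS(4→5) writes; counter now 5
#18 T3 CAS(3→4) fails; counter now 5
Log disagrees first at step 14.

step = 14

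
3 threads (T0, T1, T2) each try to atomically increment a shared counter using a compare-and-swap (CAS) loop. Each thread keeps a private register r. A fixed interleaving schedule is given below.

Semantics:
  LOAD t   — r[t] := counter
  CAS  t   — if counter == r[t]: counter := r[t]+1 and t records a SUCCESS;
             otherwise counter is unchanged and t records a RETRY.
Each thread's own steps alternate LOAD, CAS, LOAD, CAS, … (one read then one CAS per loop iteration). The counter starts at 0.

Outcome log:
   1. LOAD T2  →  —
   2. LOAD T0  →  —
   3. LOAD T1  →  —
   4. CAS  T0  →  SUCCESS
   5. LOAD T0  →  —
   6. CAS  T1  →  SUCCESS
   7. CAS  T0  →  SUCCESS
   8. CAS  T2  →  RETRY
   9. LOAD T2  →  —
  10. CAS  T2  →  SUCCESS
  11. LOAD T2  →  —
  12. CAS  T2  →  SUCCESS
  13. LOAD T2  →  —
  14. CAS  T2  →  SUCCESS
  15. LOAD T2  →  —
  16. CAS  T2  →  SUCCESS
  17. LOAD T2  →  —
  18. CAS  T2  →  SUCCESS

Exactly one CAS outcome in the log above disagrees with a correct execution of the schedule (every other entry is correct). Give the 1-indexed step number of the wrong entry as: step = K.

step = 6

Reference trace:
step 1: T2 LOAD ⇒ load; ctr=0 reg=0
step 2: T0 LOAD ⇒ load; ctr=0 reg=0
step 3: T1 LOAD ⇒ load; ctr=0 reg=0
step 4: T0 CAS ⇒ ok; ctr=1 reg=0
step 5: T0 LOAD ⇒ load; ctr=1 reg=1
step 6: T1 CAS ⇒ retry; ctr=1 reg=0
step 7: T0 CAS ⇒ ok; ctr=2 reg=1
step 8: T2 CAS ⇒ retry; ctr=2 reg=0
step 9: T2 LOAD ⇒ load; ctr=2 reg=2
step 10: T2 CAS ⇒ ok; ctr=3 reg=2
step 11: T2 LOAD ⇒ load; ctr=3 reg=3
step 12: T2 CAS ⇒ ok; ctr=4 reg=3
step 13: T2 LOAD ⇒ load; ctr=4 reg=4
step 14: T2 CAS ⇒ ok; ctr=5 reg=4
step 15: T2 LOAD ⇒ load; ctr=5 reg=5
step 16: T2 CAS ⇒ ok; ctr=6 reg=5
step 17: T2 LOAD ⇒ load; ctr=6 reg=6
step 18: T2 CAS ⇒ ok; ctr=7 reg=6
Log disagrees first at step 6.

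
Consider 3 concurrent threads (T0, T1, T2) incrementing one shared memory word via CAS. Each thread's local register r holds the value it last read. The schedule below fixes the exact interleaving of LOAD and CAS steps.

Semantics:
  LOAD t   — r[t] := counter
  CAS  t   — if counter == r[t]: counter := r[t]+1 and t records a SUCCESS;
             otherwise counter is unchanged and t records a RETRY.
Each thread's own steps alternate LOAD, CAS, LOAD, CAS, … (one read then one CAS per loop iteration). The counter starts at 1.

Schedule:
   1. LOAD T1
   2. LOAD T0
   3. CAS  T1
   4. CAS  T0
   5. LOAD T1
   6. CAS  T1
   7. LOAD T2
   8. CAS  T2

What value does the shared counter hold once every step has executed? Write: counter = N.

counter = 4

   1) LOAD T1:  M=1  r_T1=1
   2) LOAD T0:  M=1  r_T0=1
   3) CAS  T1:  M=2  r_T1=1 ✓
   4) CAS  T0:  M=2  r_T0=1 ✗
   5) LOAD T1:  M=2  r_T1=2
   6) CAS  T1:  M=3  r_T1=2 ✓
   7) LOAD T2:  M=3  r_T2=3
   8) CAS  T2:  M=4  r_T2=3 ✓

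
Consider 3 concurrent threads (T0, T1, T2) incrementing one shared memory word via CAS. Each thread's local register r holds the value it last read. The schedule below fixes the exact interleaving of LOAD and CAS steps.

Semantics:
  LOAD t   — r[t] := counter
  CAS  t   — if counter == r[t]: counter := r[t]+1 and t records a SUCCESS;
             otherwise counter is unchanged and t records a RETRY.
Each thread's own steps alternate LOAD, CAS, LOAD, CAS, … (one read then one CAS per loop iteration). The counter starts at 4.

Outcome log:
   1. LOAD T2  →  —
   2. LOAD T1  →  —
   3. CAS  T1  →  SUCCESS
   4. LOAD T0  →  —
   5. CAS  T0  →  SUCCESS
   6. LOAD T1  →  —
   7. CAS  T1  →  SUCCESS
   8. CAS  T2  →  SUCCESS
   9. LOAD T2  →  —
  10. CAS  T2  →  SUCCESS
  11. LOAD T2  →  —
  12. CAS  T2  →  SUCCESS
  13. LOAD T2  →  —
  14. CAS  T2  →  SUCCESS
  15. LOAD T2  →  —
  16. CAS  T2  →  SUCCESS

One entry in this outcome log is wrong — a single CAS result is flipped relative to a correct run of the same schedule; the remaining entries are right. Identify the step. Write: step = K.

step = 8

Reference trace:
1. LOAD T2 → mem=4 r[T2]=4 [LOAD]
2. LOAD T1 → mem=4 r[T1]=4 [LOAD]
3. CAS T1 → mem=5 r[T1]=4 [OK]
4. LOAD T0 → mem=5 r[T0]=5 [LOAD]
5. CAS T0 → mem=6 r[T0]=5 [OK]
6. LOAD T1 → mem=6 r[T1]=6 [LOAD]
7. CAS T1 → mem=7 r[T1]=6 [OK]
8. CAS T2 → mem=7 r[T2]=4 [RETRY]
9. LOAD T2 → mem=7 r[T2]=7 [LOAD]
10. CAS T2 → mem=8 r[T2]=7 [OK]
11. LOAD T2 → mem=8 r[T2]=8 [LOAD]
12. CAS T2 → mem=9 r[T2]=8 [OK]
13. LOAD T2 → mem=9 r[T2]=9 [LOAD]
14. CAS T2 → mem=10 r[T2]=9 [OK]
15. LOAD T2 → mem=10 r[T2]=10 [LOAD]
16. CAS T2 → mem=11 r[T2]=10 [OK]
Log disagrees first at step 8.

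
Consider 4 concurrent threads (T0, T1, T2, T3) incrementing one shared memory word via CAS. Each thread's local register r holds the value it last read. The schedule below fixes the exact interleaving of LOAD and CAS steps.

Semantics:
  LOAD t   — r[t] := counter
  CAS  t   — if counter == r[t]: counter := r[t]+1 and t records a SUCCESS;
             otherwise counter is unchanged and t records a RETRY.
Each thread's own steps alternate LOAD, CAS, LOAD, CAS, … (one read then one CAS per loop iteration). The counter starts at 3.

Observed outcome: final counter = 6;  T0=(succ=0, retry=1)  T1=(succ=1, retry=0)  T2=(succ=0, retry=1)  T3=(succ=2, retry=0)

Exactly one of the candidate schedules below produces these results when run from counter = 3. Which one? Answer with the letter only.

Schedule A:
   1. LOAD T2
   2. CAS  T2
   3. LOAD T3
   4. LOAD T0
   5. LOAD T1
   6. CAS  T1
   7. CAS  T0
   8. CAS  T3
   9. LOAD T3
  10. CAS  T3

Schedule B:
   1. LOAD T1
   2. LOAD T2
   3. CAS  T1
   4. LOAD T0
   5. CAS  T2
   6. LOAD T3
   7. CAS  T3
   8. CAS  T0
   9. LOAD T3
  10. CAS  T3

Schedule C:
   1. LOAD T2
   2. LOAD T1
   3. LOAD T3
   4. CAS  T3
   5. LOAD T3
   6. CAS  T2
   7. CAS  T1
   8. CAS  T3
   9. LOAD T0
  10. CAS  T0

B

Run B:
1. LOAD T1 → mem=3 r[T1]=3 [LOAD]
2. LOAD T2 → mem=3 r[T2]=3 [LOAD]
3. CAS T1 → mem=4 r[T1]=3 [OK]
4. LOAD T0 → mem=4 r[T0]=4 [LOAD]
5. CAS T2 → mem=4 r[T2]=3 [RETRY]
6. LOAD T3 → mem=4 r[T3]=4 [LOAD]
7. CAS T3 → mem=5 r[T3]=4 [OK]
8. CAS T0 → mem=5 r[T0]=4 [RETRY]
9. LOAD T3 → mem=5 r[T3]=5 [LOAD]
10. CAS T3 → mem=6 r[T3]=5 [OK]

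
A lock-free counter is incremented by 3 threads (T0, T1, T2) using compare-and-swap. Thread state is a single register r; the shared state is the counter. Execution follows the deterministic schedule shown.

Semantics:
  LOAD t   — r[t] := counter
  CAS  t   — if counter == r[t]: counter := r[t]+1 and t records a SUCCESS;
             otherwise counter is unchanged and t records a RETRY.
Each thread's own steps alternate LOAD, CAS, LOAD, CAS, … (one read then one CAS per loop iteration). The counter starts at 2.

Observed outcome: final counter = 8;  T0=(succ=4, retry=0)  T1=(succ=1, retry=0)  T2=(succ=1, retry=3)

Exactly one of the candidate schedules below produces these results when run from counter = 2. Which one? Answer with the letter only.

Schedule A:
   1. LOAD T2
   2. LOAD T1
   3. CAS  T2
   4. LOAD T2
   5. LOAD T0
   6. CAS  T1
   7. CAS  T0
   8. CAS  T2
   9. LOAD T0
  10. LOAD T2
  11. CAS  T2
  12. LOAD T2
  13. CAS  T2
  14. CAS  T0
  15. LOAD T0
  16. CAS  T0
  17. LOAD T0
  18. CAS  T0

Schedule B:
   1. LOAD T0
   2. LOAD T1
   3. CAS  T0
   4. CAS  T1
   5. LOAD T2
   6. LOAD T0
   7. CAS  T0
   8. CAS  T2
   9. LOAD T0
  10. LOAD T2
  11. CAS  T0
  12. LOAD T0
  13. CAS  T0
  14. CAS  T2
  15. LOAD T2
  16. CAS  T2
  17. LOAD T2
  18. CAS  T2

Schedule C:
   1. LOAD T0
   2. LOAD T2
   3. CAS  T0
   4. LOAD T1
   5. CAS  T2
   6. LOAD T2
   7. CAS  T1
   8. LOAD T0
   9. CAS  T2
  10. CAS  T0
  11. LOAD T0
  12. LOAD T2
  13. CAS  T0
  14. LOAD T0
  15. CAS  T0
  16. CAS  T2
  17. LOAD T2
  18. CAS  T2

Simulating candidate C:
T0 LOAD — after: cnt=2, r=2 — load
T2 LOAD — after: cnt=2, r=2 — load
T0 CAS — after: cnt=3, r=2 — ok
T1 LOAD — after: cnt=3, r=3 — load
T2 CAS — after: cnt=3, r=2 — retry
T2 LOAD — after: cnt=3, r=3 — load
T1 CAS — after: cnt=4, r=3 — ok
T0 LOAD — after: cnt=4, r=4 — load
T2 CAS — after: cnt=4, r=3 — retry
T0 CAS — after: cnt=5, r=4 — ok
T0 LOAD — after: cnt=5, r=5 — load
T2 LOAD — after: cnt=5, r=5 — load
T0 CAS — after: cnt=6, r=5 — ok
T0 LOAD — after: cnt=6, r=6 — load
T0 CAS — after: cnt=7, r=6 — ok
T2 CAS — after: cnt=7, r=5 — retry
T2 LOAD — after: cnt=7, r=7 — load
T2 CAS — after: cnt=8, r=7 — ok

C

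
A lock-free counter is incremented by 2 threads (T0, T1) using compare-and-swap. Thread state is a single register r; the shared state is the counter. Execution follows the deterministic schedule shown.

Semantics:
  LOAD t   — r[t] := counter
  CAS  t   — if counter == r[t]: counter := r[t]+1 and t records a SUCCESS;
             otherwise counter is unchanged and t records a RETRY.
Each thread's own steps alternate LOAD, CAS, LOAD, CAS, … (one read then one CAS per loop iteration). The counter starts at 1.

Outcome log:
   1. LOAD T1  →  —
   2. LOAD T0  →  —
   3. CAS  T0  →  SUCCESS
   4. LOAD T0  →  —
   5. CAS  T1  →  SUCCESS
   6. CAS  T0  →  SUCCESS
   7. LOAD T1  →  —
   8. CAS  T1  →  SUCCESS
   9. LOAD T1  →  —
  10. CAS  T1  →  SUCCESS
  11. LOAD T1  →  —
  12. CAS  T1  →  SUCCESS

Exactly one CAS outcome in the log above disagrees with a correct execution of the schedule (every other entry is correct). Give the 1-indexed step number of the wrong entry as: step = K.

Reference trace:
#1 T1 reads 1
#2 T0 reads 1
#3 T0 CAS(1→2) writes; counter now 2
#4 T0 reads 2
#5 T1 CAS(1→2) fails; counter now 2
#6 T0 CAS(2→3) writes; counter now 3
#7 T1 reads 3
#8 T1 CAS(3→4) writes; counter now 4
#9 T1 reads 4
#10 T1 CAS(4→5) writes; counter now 5
#11 T1 reads 5
#12 T1 CAS(5→6) writes; counter now 6
Log disagrees first at step 5.

step = 5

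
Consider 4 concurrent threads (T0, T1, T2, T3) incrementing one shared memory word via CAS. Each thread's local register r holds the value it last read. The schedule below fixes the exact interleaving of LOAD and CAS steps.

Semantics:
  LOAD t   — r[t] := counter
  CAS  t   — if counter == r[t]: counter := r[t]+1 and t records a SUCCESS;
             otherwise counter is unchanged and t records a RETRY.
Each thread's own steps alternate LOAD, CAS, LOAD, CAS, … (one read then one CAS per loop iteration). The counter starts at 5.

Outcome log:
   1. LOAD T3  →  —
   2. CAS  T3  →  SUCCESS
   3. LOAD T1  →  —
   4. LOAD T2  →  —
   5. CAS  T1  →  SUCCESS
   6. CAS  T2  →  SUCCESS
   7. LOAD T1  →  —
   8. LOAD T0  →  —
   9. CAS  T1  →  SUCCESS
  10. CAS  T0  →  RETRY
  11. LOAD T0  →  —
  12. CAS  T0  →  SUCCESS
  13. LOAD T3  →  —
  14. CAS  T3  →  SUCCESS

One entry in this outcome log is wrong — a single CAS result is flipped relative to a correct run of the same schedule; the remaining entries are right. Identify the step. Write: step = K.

Re-executing:
T3 LOAD — after: cnt=5, r=5 — load
T3 CAS — after: cnt=6, r=5 — ok
T1 LOAD — after: cnt=6, r=6 — load
T2 LOAD — after: cnt=6, r=6 — load
T1 CAS — after: cnt=7, r=6 — ok
T2 CAS — after: cnt=7, r=6 — retry
T1 LOAD — after: cnt=7, r=7 — load
T0 LOAD — after: cnt=7, r=7 — load
T1 CAS — after: cnt=8, r=7 — ok
T0 CAS — after: cnt=8, r=7 — retry
T0 LOAD — after: cnt=8, r=8 — load
T0 CAS — after: cnt=9, r=8 — ok
T3 LOAD — after: cnt=9, r=9 — load
T3 CAS — after: cnt=10, r=9 — ok
Mismatch at 6.

step = 6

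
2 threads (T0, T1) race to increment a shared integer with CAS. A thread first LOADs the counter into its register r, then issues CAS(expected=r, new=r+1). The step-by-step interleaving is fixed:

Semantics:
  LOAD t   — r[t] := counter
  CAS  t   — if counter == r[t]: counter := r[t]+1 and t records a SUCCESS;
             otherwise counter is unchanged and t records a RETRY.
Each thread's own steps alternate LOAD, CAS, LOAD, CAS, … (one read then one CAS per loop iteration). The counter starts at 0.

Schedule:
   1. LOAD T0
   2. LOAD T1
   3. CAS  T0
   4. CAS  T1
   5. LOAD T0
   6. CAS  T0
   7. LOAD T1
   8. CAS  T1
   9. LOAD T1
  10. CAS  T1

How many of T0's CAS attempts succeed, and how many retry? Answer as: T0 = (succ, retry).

   1) LOAD T0:  M=0  r_T0=0
   2) LOAD T1:  M=0  r_T1=0
   3) CAS  T0:  M=1  r_T0=0 ✓
   4) CAS  T1:  M=1  r_T1=0 ✗
   5) LOAD T0:  M=1  r_T0=1
   6) CAS  T0:  M=2  r_T0=1 ✓
   7) LOAD T1:  M=2  r_T1=2
   8) CAS  T1:  M=3  r_T1=2 ✓
   9) LOAD T1:  M=3  r_T1=3
  10) CAS  T1:  M=4  r_T1=3 ✓

T0 = (2, 0)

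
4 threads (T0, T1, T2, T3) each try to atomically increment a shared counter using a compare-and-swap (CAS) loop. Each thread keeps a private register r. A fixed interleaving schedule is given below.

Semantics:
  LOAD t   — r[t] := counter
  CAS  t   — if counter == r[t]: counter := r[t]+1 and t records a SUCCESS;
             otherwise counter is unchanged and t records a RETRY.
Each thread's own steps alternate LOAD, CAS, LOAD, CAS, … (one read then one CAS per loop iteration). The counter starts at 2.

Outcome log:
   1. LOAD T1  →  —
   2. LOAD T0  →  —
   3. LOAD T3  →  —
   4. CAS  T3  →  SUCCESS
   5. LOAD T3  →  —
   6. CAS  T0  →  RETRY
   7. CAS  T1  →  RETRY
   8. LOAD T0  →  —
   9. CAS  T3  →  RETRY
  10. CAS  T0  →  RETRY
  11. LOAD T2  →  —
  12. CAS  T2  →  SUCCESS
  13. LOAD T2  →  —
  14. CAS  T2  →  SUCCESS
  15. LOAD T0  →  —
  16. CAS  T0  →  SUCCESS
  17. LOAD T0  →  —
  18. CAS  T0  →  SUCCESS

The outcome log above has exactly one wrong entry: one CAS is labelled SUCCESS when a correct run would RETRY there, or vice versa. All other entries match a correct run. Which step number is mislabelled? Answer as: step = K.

Correct run:
[1] T1.load  rd  (counter 2, T1.r 2)
[2] T0.load  rd  (counter 2, T0.r 2)
[3] T3.load  rd  (counter 2, T3.r 2)
[4] T3.cas  hit  (counter 3, T3.r 2)
[5] T3.load  rd  (counter 3, T3.r 3)
[6] T0.cas  miss  (counter 3, T0.r 2)
[7] T1.cas  miss  (counter 3, T1.r 2)
[8] T0.load  rd  (counter 3, T0.r 3)
[9] T3.cas  hit  (counter 4, T3.r 3)
[10] T0.cas  miss  (counter 4, T0.r 3)
[11] T2.load  rd  (counter 4, T2.r 4)
[12] T2.cas  hit  (counter 5, T2.r 4)
[13] T2.load  rd  (counter 5, T2.r 5)
[14] T2.cas  hit  (counter 6, T2.r 5)
[15] T0.load  rd  (counter 6, T0.r 6)
[16] T0.cas  hit  (counter 7, T0.r 6)
[17] T0.load  rd  (counter 7, T0.r 7)
[18] T0.cas  hit  (counter 8, T0.r 7)
Flip is step 9.

step = 9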